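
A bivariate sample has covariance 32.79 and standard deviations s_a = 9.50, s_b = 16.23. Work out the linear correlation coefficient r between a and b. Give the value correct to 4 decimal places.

0.2127

r = Cov(a,b) / (s_a · s_b) = 32.79 / (9.50 × 16.23)
  = 32.79 / 154.1850 ≈ 0.2127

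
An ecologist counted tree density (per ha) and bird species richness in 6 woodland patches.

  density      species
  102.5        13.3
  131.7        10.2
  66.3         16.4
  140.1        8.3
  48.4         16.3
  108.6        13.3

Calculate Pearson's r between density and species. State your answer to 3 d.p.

-0.957

n = 6, Σx = 597.6, Σy = 77.8, Σx² = 66011.36, Σy² = 1061.36, Σxy = 7190.04
nΣxy − ΣxΣy = 43140.24 − 46493.28 = -3353.04
nΣx² − (Σx)² = 396068.16 − 357125.76 = 38942.4; nΣy² − (Σy)² = 6368.16 − 6052.84 = 315.32
r = -3353.04 / √(38942.4 × 315.32) = -3353.04 / 3504.1857 ≈ -0.957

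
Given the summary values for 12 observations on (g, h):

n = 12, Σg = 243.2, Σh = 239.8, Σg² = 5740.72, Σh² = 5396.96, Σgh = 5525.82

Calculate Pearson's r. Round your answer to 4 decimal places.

0.9501

r = (nΣgh − ΣgΣh) / √[(nΣg² − (Σg)²)(nΣh² − (Σh)²)]
Numerator: 12×5525.82 − 243.2×239.8 = 7990.48
Denominator: √[(68888.64 − 59146.24)(64763.52 − 57504.04)] = √[9742.4 × 7259.48] = 8409.8013
r = 7990.48 / 8409.8013 ≈ 0.9501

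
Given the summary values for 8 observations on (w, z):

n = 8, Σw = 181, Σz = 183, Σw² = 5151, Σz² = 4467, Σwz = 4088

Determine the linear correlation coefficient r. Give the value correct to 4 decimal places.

-0.0962

r = (nΣwz − ΣwΣz) / √[(nΣw² − (Σw)²)(nΣz² − (Σz)²)]
Numerator: 8×4088 − 181×183 = -419
Denominator: √[(41208 − 32761)(35736 − 33489)] = √[8447 × 2247] = 4356.6511
r = -419 / 4356.6511 ≈ -0.0962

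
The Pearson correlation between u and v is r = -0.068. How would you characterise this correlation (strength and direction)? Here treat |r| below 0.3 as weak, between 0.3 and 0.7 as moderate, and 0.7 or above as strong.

r = -0.068 < 0 so the relationship is negative.
|r| = 0.068, which falls in the weak range.

weak negative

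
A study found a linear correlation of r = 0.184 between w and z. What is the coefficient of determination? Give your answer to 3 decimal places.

r² = (0.184)² = 0.034

0.034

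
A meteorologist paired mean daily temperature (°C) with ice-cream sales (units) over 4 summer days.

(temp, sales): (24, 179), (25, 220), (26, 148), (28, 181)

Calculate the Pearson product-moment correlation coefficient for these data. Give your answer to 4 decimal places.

n = 4, Σx = 103, Σy = 728, Σx² = 2661, Σy² = 135106, Σxy = 18712
nΣxy − ΣxΣy = 74848 − 74984 = -136
nΣx² − (Σx)² = 10644 − 10609 = 35; nΣy² − (Σy)² = 540424 − 529984 = 10440
r = -136 / √(35 × 10440) = -136 / 604.4833 ≈ -0.2250

-0.2250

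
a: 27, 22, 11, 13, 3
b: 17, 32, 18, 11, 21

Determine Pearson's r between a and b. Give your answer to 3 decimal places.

n = 5, Σa = 76, Σb = 99, Σa² = 1512, Σb² = 2199, Σab = 1567
nΣab − ΣaΣb = 7835 − 7524 = 311
nΣa² − (Σa)² = 7560 − 5776 = 1784; nΣb² − (Σb)² = 10995 − 9801 = 1194
r = 311 / √(1784 × 1194) = 311 / 1459.4848 ≈ 0.213

0.213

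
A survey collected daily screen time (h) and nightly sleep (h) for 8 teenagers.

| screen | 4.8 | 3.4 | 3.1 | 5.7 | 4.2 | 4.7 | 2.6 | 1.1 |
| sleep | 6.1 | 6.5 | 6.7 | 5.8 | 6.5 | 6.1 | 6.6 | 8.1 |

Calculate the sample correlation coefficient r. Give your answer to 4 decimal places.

-0.9321

n = 8, Σx = 29.6, Σy = 52.4, Σx² = 124.4, Σy² = 346.62, Σxy = 187.25
nΣxy − ΣxΣy = 1498 − 1551.04 = -53.04
nΣx² − (Σx)² = 995.2 − 876.16 = 119.04; nΣy² − (Σy)² = 2772.96 − 2745.76 = 27.2
r = -53.04 / √(119.04 × 27.2) = -53.04 / 56.9024 ≈ -0.9321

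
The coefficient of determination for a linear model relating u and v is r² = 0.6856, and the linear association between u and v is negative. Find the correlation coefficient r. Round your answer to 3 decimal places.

|r| = √0.6856 = 0.828
The association is negative, so r = −0.828.

-0.828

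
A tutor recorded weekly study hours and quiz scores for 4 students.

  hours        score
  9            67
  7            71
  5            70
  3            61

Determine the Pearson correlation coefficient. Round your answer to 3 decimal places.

n = 4, Σx = 24, Σy = 269, Σx² = 164, Σy² = 18151, Σxy = 1633
nΣxy − ΣxΣy = 6532 − 6456 = 76
nΣx² − (Σx)² = 656 − 576 = 80; nΣy² − (Σy)² = 72604 − 72361 = 243
r = 76 / √(80 × 243) = 76 / 139.4274 ≈ 0.545

0.545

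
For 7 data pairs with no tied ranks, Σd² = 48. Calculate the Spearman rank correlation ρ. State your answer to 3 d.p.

ρ = 1 − 6Σd² / [n(n²−1)] = 1 − 6×48 / (7×48)
  = 1 − 288/336 = 1 − 0.8571 ≈ 0.143

0.143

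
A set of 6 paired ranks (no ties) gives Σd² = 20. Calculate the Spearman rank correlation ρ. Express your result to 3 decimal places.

ρ = 1 − 6Σd² / [n(n²−1)] = 1 − 6×20 / (6×35)
  = 1 − 120/210 = 1 − 0.5714 ≈ 0.429

0.429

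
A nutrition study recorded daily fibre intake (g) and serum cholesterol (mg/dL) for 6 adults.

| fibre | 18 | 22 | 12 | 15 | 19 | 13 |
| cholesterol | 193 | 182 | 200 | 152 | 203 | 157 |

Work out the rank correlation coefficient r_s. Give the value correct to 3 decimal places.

Rank fibre: 4, 6, 1, 3, 5, 2
Rank cholesterol: 4, 3, 5, 1, 6, 2
d = rank(fibre) − rank(cholesterol): 0, 3, -4, 2, -1, 0; Σd² = 30
ρ = 1 − 6Σd² / [n(n²−1)] = 1 − 6×30 / (6×35) = 1 − 180/210 ≈ 0.143

0.143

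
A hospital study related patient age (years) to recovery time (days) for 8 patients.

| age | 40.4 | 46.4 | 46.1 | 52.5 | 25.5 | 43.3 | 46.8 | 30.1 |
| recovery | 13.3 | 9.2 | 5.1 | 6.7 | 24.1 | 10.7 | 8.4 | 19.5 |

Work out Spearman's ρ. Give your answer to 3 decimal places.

Rank age: 3, 6, 5, 8, 1, 4, 7, 2
Rank recovery: 6, 4, 1, 2, 8, 5, 3, 7
d = rank(age) − rank(recovery): -3, 2, 4, 6, -7, -1, 4, -5; Σd² = 156
ρ = 1 − 6Σd² / [n(n²−1)] = 1 − 6×156 / (8×63) = 1 − 936/504 ≈ -0.857

-0.857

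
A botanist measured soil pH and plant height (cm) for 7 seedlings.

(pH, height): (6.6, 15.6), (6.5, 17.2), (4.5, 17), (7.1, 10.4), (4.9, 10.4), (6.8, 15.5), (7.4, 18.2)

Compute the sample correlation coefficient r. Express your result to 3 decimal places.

0.164

n = 7, Σx = 43.8, Σy = 104.3, Σx² = 281.48, Σy² = 1616.01, Σxy = 656.14
nΣxy − ΣxΣy = 4592.98 − 4568.34 = 24.64
nΣx² − (Σx)² = 1970.36 − 1918.44 = 51.92; nΣy² − (Σy)² = 11312.07 − 10878.49 = 433.58
r = 24.64 / √(51.92 × 433.58) = 24.64 / 150.0382 ≈ 0.164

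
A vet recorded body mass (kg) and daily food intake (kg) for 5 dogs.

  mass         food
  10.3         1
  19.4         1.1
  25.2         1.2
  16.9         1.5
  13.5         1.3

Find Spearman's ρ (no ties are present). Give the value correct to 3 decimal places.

Rank mass: 1, 4, 5, 3, 2
Rank food: 1, 2, 3, 5, 4
d = rank(mass) − rank(food): 0, 2, 2, -2, -2; Σd² = 16
ρ = 1 − 6Σd² / [n(n²−1)] = 1 − 6×16 / (5×24) = 1 − 96/120 ≈ 0.200

0.200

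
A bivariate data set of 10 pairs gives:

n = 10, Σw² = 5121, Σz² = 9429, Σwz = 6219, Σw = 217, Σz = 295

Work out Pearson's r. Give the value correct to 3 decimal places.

-0.334

r = (nΣwz − ΣwΣz) / √[(nΣw² − (Σw)²)(nΣz² − (Σz)²)]
Numerator: 10×6219 − 217×295 = -1825
Denominator: √[(51210 − 47089)(94290 − 87025)] = √[4121 × 7265] = 5471.6602
r = -1825 / 5471.6602 ≈ -0.334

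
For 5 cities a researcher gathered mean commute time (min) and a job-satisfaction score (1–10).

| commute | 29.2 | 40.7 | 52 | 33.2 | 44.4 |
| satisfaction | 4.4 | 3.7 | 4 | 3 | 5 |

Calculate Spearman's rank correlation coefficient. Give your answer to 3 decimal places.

0.200

Rank commute: 1, 3, 5, 2, 4
Rank satisfaction: 4, 2, 3, 1, 5
d = rank(commute) − rank(satisfaction): -3, 1, 2, 1, -1; Σd² = 16
ρ = 1 − 6Σd² / [n(n²−1)] = 1 − 6×16 / (5×24) = 1 − 96/120 ≈ 0.200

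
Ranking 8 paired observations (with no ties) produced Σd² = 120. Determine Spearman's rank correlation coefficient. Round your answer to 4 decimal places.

-0.4286

ρ = 1 − 6Σd² / [n(n²−1)] = 1 − 6×120 / (8×63)
  = 1 − 720/504 = 1 − 1.42857 ≈ -0.4286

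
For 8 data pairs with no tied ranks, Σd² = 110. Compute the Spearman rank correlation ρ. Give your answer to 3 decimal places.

ρ = 1 − 6Σd² / [n(n²−1)] = 1 − 6×110 / (8×63)
  = 1 − 660/504 = 1 − 1.3095 ≈ -0.310

-0.310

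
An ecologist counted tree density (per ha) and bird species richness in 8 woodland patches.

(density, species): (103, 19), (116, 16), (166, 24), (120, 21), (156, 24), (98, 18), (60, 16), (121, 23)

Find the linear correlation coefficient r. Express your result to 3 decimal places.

0.832

n = 8, Σx = 940, Σy = 161, Σx² = 118202, Σy² = 3319, Σxy = 19568
nΣxy − ΣxΣy = 156544 − 151340 = 5204
nΣx² − (Σx)² = 945616 − 883600 = 62016; nΣy² − (Σy)² = 26552 − 25921 = 631
r = 5204 / √(62016 × 631) = 5204 / 6255.5652 ≈ 0.832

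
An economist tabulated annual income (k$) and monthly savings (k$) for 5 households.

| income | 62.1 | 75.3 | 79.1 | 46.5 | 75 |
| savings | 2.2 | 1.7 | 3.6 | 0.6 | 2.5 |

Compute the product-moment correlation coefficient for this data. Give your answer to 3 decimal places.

n = 5, Σx = 338, Σy = 10.6, Σx² = 23570.56, Σy² = 27.3, Σxy = 764.79
nΣxy − ΣxΣy = 3823.95 − 3582.8 = 241.15
nΣx² − (Σx)² = 117852.8 − 114244 = 3608.8; nΣy² − (Σy)² = 136.5 − 112.36 = 24.14
r = 241.15 / √(3608.8 × 24.14) = 241.15 / 295.1549 ≈ 0.817

0.817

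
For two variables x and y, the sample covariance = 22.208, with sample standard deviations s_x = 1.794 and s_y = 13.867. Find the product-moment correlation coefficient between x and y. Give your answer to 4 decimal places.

0.8927

r = Cov(x,y) / (s_x · s_y) = 22.208 / (1.794 × 13.867)
  = 22.208 / 24.8774 ≈ 0.8927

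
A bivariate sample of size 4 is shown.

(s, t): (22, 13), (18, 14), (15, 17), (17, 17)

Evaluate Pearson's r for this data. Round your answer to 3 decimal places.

-0.879

n = 4, Σs = 72, Σt = 61, Σs² = 1322, Σt² = 943, Σst = 1082
nΣst − ΣsΣt = 4328 − 4392 = -64
nΣs² − (Σs)² = 5288 − 5184 = 104; nΣt² − (Σt)² = 3772 − 3721 = 51
r = -64 / √(104 × 51) = -64 / 72.8286 ≈ -0.879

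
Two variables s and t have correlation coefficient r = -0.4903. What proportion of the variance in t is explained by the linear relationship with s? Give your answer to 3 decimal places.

r² = (-0.4903)² = 0.240

0.240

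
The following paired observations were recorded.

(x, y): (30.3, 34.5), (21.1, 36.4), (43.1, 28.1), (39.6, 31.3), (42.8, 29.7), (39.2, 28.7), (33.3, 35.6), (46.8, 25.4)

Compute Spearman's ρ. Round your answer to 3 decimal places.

Rank x: 2, 1, 7, 5, 6, 4, 3, 8
Rank y: 6, 8, 2, 5, 4, 3, 7, 1
d = rank(x) − rank(y): -4, -7, 5, 0, 2, 1, -4, 7; Σd² = 160
ρ = 1 − 6Σd² / [n(n²−1)] = 1 − 6×160 / (8×63) = 1 − 960/504 ≈ -0.905

-0.905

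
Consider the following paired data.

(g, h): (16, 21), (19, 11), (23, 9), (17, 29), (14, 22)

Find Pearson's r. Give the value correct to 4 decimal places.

n = 5, Σg = 89, Σh = 92, Σg² = 1631, Σh² = 1968, Σgh = 1553
nΣgh − ΣgΣh = 7765 − 8188 = -423
nΣg² − (Σg)² = 8155 − 7921 = 234; nΣh² − (Σh)² = 9840 − 8464 = 1376
r = -423 / √(234 × 1376) = -423 / 567.4363 ≈ -0.7455

-0.7455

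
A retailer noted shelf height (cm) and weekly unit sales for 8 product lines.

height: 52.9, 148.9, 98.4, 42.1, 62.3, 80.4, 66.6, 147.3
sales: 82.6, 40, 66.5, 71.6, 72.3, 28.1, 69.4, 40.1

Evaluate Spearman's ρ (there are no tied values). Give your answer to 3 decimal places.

Rank height: 2, 8, 6, 1, 3, 5, 4, 7
Rank sales: 8, 2, 4, 6, 7, 1, 5, 3
d = rank(height) − rank(sales): -6, 6, 2, -5, -4, 4, -1, 4; Σd² = 150
ρ = 1 − 6Σd² / [n(n²−1)] = 1 − 6×150 / (8×63) = 1 − 900/504 ≈ -0.786

-0.786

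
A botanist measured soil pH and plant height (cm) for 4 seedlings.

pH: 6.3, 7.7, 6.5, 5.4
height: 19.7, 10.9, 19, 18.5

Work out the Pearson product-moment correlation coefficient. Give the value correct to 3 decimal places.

n = 4, Σx = 25.9, Σy = 68.1, Σx² = 170.39, Σy² = 1210.15, Σxy = 431.44
nΣxy − ΣxΣy = 1725.76 − 1763.79 = -38.03
nΣx² − (Σx)² = 681.56 − 670.81 = 10.75; nΣy² − (Σy)² = 4840.6 − 4637.61 = 202.99
r = -38.03 / √(10.75 × 202.99) = -38.03 / 46.7134 ≈ -0.814

-0.814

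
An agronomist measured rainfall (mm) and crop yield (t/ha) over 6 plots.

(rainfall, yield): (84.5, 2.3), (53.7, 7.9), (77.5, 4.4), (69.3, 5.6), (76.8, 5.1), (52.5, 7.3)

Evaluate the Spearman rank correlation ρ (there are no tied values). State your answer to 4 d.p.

-0.9429

Rank rainfall: 6, 2, 5, 3, 4, 1
Rank yield: 1, 6, 2, 4, 3, 5
d = rank(rainfall) − rank(yield): 5, -4, 3, -1, 1, -4; Σd² = 68
ρ = 1 − 6Σd² / [n(n²−1)] = 1 − 6×68 / (6×35) = 1 − 408/210 ≈ -0.9429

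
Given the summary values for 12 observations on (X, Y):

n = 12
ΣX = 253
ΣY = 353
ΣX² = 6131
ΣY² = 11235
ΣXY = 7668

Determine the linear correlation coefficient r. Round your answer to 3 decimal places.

r = (nΣXY − ΣXΣY) / √[(nΣX² − (ΣX)²)(nΣY² − (ΣY)²)]
Numerator: 12×7668 − 253×353 = 2707
Denominator: √[(73572 − 64009)(134820 − 124609)] = √[9563 × 10211] = 9881.6898
r = 2707 / 9881.6898 ≈ 0.274

0.274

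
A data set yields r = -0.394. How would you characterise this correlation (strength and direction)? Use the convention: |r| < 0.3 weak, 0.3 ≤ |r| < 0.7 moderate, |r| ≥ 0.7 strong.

moderate negative

r = -0.394 < 0 so the relationship is negative.
|r| = 0.394, which falls in the moderate range.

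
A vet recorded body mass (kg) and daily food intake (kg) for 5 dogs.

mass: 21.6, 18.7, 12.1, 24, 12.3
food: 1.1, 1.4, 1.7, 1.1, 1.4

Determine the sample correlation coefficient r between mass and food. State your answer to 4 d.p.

n = 5, Σx = 88.7, Σy = 6.7, Σx² = 1689.95, Σy² = 9.23, Σxy = 114.13
nΣxy − ΣxΣy = 570.65 − 594.29 = -23.64
nΣx² − (Σx)² = 8449.75 − 7867.69 = 582.06; nΣy² − (Σy)² = 46.15 − 44.89 = 1.26
r = -23.64 / √(582.06 × 1.26) = -23.64 / 27.0813 ≈ -0.8729

-0.8729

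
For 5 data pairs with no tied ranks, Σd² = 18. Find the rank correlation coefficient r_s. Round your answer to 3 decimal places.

ρ = 1 − 6Σd² / [n(n²−1)] = 1 − 6×18 / (5×24)
  = 1 − 108/120 = 1 − 0.9000 ≈ 0.100

0.100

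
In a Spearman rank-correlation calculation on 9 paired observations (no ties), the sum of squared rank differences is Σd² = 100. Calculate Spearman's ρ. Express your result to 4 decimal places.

0.1667

ρ = 1 − 6Σd² / [n(n²−1)] = 1 − 6×100 / (9×80)
  = 1 − 600/720 = 1 − 0.83333 ≈ 0.1667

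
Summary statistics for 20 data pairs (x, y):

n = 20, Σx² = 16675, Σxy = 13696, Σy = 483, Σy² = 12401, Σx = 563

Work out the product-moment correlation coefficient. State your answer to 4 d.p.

0.1276

r = (nΣxy − ΣxΣy) / √[(nΣx² − (Σx)²)(nΣy² − (Σy)²)]
Numerator: 20×13696 − 563×483 = 1991
Denominator: √[(333500 − 316969)(248020 − 233289)] = √[16531 × 14731] = 15605.0684
r = 1991 / 15605.0684 ≈ 0.1276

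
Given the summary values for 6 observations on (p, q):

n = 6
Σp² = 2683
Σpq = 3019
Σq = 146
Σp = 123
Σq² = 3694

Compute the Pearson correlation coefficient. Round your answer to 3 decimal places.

0.172

r = (nΣpq − ΣpΣq) / √[(nΣp² − (Σp)²)(nΣq² − (Σq)²)]
Numerator: 6×3019 − 123×146 = 156
Denominator: √[(16098 − 15129)(22164 − 21316)] = √[969 × 848] = 906.4833
r = 156 / 906.4833 ≈ 0.172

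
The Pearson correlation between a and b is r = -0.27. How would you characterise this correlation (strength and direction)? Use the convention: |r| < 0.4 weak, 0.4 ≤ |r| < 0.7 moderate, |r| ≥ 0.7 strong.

r = -0.27 < 0 so the relationship is negative.
|r| = 0.27, which falls in the weak range.

weak negative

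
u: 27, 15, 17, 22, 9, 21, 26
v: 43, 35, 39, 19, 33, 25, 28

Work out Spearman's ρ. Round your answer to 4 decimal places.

0.0000

Rank u: 7, 2, 3, 5, 1, 4, 6
Rank v: 7, 5, 6, 1, 4, 2, 3
d = rank(u) − rank(v): 0, -3, -3, 4, -3, 2, 3; Σd² = 56
ρ = 1 − 6Σd² / [n(n²−1)] = 1 − 6×56 / (7×48) = 1 − 336/336 ≈ 0.0000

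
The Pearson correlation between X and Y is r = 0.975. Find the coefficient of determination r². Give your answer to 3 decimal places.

0.951

r² = (0.975)² = 0.951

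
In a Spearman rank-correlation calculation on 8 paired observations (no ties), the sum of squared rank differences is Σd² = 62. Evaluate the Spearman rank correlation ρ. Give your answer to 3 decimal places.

0.262

ρ = 1 − 6Σd² / [n(n²−1)] = 1 − 6×62 / (8×63)
  = 1 − 372/504 = 1 − 0.7381 ≈ 0.262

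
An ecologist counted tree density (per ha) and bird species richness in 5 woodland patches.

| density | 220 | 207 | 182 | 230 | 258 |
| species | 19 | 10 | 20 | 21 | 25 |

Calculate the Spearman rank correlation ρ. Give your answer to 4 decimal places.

Rank density: 3, 2, 1, 4, 5
Rank species: 2, 1, 3, 4, 5
d = rank(density) − rank(species): 1, 1, -2, 0, 0; Σd² = 6
ρ = 1 − 6Σd² / [n(n²−1)] = 1 − 6×6 / (5×24) = 1 − 36/120 ≈ 0.7000

0.7000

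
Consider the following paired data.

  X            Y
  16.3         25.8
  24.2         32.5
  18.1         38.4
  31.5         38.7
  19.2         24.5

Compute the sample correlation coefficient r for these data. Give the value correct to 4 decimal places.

0.5826

n = 5, ΣX = 109.3, ΣY = 159.9, ΣX² = 2539.83, ΣY² = 5294.39, ΣXY = 3591.53
nΣXY − ΣXΣY = 17957.65 − 17477.07 = 480.58
nΣX² − (ΣX)² = 12699.15 − 11946.49 = 752.66; nΣY² − (ΣY)² = 26471.95 − 25568.01 = 903.94
r = 480.58 / √(752.66 × 903.94) = 480.58 / 824.8391 ≈ 0.5826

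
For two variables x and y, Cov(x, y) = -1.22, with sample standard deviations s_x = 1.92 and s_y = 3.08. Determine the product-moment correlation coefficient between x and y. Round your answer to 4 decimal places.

r = Cov(x,y) / (s_x · s_y) = -1.22 / (1.92 × 3.08)
  = -1.22 / 5.9136 ≈ -0.2063

-0.2063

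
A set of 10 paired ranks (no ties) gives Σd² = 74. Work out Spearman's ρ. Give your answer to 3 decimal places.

ρ = 1 − 6Σd² / [n(n²−1)] = 1 − 6×74 / (10×99)
  = 1 − 444/990 = 1 − 0.4485 ≈ 0.552

0.552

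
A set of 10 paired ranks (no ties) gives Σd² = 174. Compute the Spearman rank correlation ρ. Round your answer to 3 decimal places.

ρ = 1 − 6Σd² / [n(n²−1)] = 1 − 6×174 / (10×99)
  = 1 − 1044/990 = 1 − 1.0545 ≈ -0.055

-0.055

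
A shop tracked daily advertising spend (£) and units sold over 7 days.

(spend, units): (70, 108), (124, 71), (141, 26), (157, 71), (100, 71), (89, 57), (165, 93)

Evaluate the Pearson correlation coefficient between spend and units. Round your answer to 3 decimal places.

n = 7, Σx = 846, Σy = 497, Σx² = 109952, Σy² = 39361, Σxy = 58695
nΣxy − ΣxΣy = 410865 − 420462 = -9597
nΣx² − (Σx)² = 769664 − 715716 = 53948; nΣy² − (Σy)² = 275527 − 247009 = 28518
r = -9597 / √(53948 × 28518) = -9597 / 39223.5779 ≈ -0.245

-0.245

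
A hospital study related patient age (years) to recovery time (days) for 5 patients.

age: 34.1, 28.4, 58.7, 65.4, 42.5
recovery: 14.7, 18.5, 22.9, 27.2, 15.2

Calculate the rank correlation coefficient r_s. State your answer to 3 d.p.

0.700

Rank age: 2, 1, 4, 5, 3
Rank recovery: 1, 3, 4, 5, 2
d = rank(age) − rank(recovery): 1, -2, 0, 0, 1; Σd² = 6
ρ = 1 − 6Σd² / [n(n²−1)] = 1 − 6×6 / (5×24) = 1 − 36/120 ≈ 0.700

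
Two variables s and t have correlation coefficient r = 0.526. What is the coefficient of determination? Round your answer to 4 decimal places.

0.2767

r² = (0.526)² = 0.2767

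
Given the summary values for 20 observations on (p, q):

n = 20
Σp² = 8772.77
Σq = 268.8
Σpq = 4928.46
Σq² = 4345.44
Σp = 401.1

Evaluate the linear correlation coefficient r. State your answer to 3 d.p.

r = (nΣpq − ΣpΣq) / √[(nΣp² − (Σp)²)(nΣq² − (Σq)²)]
Numerator: 20×4928.46 − 401.1×268.8 = -9246.48
Denominator: √[(175455.4 − 160881.21)(86908.8 − 72253.44)] = √[14574.19 × 14655.36] = 14614.7186
r = -9246.48 / 14614.7186 ≈ -0.633

-0.633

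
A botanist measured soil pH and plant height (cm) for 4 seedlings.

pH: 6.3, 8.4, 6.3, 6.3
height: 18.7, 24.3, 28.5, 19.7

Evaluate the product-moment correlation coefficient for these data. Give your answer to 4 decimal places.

0.2215

n = 4, Σx = 27.3, Σy = 91.2, Σx² = 189.63, Σy² = 2140.52, Σxy = 625.59
nΣxy − ΣxΣy = 2502.36 − 2489.76 = 12.6
nΣx² − (Σx)² = 758.52 − 745.29 = 13.23; nΣy² − (Σy)² = 8562.08 − 8317.44 = 244.64
r = 12.6 / √(13.23 × 244.64) = 12.6 / 56.8910 ≈ 0.2215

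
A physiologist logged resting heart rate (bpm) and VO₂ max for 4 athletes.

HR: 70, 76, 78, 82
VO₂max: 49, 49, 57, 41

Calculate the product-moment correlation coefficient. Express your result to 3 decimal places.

n = 4, Σx = 306, Σy = 196, Σx² = 23484, Σy² = 9732, Σxy = 14962
nΣxy − ΣxΣy = 59848 − 59976 = -128
nΣx² − (Σx)² = 93936 − 93636 = 300; nΣy² − (Σy)² = 38928 − 38416 = 512
r = -128 / √(300 × 512) = -128 / 391.9184 ≈ -0.327

-0.327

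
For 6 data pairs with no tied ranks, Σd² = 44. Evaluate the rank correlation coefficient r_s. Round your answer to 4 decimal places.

ρ = 1 − 6Σd² / [n(n²−1)] = 1 − 6×44 / (6×35)
  = 1 − 264/210 = 1 − 1.25714 ≈ -0.2571

-0.2571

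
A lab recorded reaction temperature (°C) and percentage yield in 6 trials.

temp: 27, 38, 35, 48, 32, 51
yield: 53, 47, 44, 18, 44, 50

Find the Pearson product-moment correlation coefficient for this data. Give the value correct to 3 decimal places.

-0.473

n = 6, Σx = 231, Σy = 256, Σx² = 9327, Σy² = 11714, Σxy = 9579
nΣxy − ΣxΣy = 57474 − 59136 = -1662
nΣx² − (Σx)² = 55962 − 53361 = 2601; nΣy² − (Σy)² = 70284 − 65536 = 4748
r = -1662 / √(2601 × 4748) = -1662 / 3514.1924 ≈ -0.473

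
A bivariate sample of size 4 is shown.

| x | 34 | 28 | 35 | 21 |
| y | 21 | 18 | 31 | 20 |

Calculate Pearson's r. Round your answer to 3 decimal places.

n = 4, Σx = 118, Σy = 90, Σx² = 3606, Σy² = 2126, Σxy = 2723
nΣxy − ΣxΣy = 10892 − 10620 = 272
nΣx² − (Σx)² = 14424 − 13924 = 500; nΣy² − (Σy)² = 8504 − 8100 = 404
r = 272 / √(500 × 404) = 272 / 449.4441 ≈ 0.605

0.605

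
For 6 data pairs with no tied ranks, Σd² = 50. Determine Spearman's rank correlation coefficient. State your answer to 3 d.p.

ρ = 1 − 6Σd² / [n(n²−1)] = 1 − 6×50 / (6×35)
  = 1 − 300/210 = 1 − 1.4286 ≈ -0.429

-0.429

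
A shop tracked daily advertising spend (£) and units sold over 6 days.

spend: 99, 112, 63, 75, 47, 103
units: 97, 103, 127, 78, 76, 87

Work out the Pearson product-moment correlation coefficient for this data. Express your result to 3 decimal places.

n = 6, Σx = 499, Σy = 568, Σx² = 44757, Σy² = 55576, Σxy = 47523
nΣxy − ΣxΣy = 285138 − 283432 = 1706
nΣx² − (Σx)² = 268542 − 249001 = 19541; nΣy² − (Σy)² = 333456 − 322624 = 10832
r = 1706 / √(19541 × 10832) = 1706 / 14548.8182 ≈ 0.117

0.117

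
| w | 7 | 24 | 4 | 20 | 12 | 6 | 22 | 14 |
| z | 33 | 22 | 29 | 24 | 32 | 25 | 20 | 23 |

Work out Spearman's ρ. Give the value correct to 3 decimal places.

Rank w: 3, 8, 1, 6, 4, 2, 7, 5
Rank z: 8, 2, 6, 4, 7, 5, 1, 3
d = rank(w) − rank(z): -5, 6, -5, 2, -3, -3, 6, 2; Σd² = 148
ρ = 1 − 6Σd² / [n(n²−1)] = 1 − 6×148 / (8×63) = 1 − 888/504 ≈ -0.762

-0.762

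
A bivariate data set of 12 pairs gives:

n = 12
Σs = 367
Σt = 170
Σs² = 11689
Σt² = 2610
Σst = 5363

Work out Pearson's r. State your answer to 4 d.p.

r = (nΣst − ΣsΣt) / √[(nΣs² − (Σs)²)(nΣt² − (Σt)²)]
Numerator: 12×5363 − 367×170 = 1966
Denominator: √[(140268 − 134689)(31320 − 28900)] = √[5579 × 2420] = 3674.3952
r = 1966 / 3674.3952 ≈ 0.5351

0.5351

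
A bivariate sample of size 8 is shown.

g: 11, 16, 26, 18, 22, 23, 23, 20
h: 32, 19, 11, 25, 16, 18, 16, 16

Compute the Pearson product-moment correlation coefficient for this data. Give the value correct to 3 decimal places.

n = 8, Σg = 159, Σh = 153, Σg² = 3319, Σh² = 3223, Σgh = 2846
nΣgh − ΣgΣh = 22768 − 24327 = -1559
nΣg² − (Σg)² = 26552 − 25281 = 1271; nΣh² − (Σh)² = 25784 − 23409 = 2375
r = -1559 / √(1271 × 2375) = -1559 / 1737.4191 ≈ -0.897

-0.897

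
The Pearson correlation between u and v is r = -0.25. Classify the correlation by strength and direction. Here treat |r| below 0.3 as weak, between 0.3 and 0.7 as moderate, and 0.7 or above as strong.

r = -0.25 < 0 so the relationship is negative.
|r| = 0.25, which falls in the weak range.

weak negative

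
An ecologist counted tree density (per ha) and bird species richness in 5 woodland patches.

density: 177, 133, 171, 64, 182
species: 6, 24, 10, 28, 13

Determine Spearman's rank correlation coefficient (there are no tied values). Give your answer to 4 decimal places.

-0.7000

Rank density: 4, 2, 3, 1, 5
Rank species: 1, 4, 2, 5, 3
d = rank(density) − rank(species): 3, -2, 1, -4, 2; Σd² = 34
ρ = 1 − 6Σd² / [n(n²−1)] = 1 − 6×34 / (5×24) = 1 − 204/120 ≈ -0.7000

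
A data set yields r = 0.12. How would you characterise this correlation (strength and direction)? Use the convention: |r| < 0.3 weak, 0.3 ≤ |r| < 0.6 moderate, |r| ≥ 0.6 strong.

weak positive

r = 0.12 > 0 so the relationship is positive.
|r| = 0.12, which falls in the weak range.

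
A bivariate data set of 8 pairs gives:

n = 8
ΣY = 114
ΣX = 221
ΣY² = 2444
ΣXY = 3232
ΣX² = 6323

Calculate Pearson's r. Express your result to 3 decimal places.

0.196

r = (nΣXY − ΣXΣY) / √[(nΣX² − (ΣX)²)(nΣY² − (ΣY)²)]
Numerator: 8×3232 − 221×114 = 662
Denominator: √[(50584 − 48841)(19552 − 12996)] = √[1743 × 6556] = 3380.4006
r = 662 / 3380.4006 ≈ 0.196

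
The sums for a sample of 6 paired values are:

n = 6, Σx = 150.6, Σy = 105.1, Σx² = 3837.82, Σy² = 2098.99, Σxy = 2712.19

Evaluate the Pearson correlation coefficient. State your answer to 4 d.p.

0.6077

r = (nΣxy − ΣxΣy) / √[(nΣx² − (Σx)²)(nΣy² − (Σy)²)]
Numerator: 6×2712.19 − 150.6×105.1 = 445.08
Denominator: √[(23026.92 − 22680.36)(12593.94 − 11046.01)] = √[346.56 × 1547.93] = 732.4279
r = 445.08 / 732.4279 ≈ 0.6077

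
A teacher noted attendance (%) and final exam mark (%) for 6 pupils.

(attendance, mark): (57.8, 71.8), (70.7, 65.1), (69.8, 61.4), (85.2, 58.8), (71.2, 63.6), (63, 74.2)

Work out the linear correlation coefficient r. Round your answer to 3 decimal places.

-0.864

n = 6, Σx = 417.7, Σy = 394.9, Σx² = 29508.85, Σy² = 26171.25, Σxy = 27251.01
nΣxy − ΣxΣy = 163506.06 − 164949.73 = -1443.67
nΣx² − (Σx)² = 177053.1 − 174473.29 = 2579.81; nΣy² − (Σy)² = 157027.5 − 155946.01 = 1081.49
r = -1443.67 / √(2579.81 × 1081.49) = -1443.67 / 1670.3409 ≈ -0.864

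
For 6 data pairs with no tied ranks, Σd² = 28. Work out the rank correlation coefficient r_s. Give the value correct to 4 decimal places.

0.2000

ρ = 1 − 6Σd² / [n(n²−1)] = 1 − 6×28 / (6×35)
  = 1 − 168/210 = 1 − 0.80000 ≈ 0.2000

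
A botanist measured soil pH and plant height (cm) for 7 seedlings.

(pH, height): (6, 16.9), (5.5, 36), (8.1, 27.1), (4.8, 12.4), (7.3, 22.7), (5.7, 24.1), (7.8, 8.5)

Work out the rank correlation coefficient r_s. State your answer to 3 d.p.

-0.036

Rank pH: 4, 2, 7, 1, 5, 3, 6
Rank height: 3, 7, 6, 2, 4, 5, 1
d = rank(pH) − rank(height): 1, -5, 1, -1, 1, -2, 5; Σd² = 58
ρ = 1 − 6Σd² / [n(n²−1)] = 1 − 6×58 / (7×48) = 1 − 348/336 ≈ -0.036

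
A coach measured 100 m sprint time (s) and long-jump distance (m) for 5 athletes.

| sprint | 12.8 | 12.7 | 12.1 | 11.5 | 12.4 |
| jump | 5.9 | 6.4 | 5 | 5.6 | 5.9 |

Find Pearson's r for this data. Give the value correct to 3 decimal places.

n = 5, Σx = 61.5, Σy = 28.8, Σx² = 757.55, Σy² = 166.94, Σxy = 354.86
nΣxy − ΣxΣy = 1774.3 − 1771.2 = 3.1
nΣx² − (Σx)² = 3787.75 − 3782.25 = 5.5; nΣy² − (Σy)² = 834.7 − 829.44 = 5.26
r = 3.1 / √(5.5 × 5.26) = 3.1 / 5.3787 ≈ 0.576

0.576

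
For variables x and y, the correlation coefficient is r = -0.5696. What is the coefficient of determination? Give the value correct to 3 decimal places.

r² = (-0.5696)² = 0.324

0.324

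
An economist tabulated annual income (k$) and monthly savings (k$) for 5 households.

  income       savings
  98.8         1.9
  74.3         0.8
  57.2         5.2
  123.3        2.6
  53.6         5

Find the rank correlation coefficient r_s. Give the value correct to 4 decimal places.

Rank income: 4, 3, 2, 5, 1
Rank savings: 2, 1, 5, 3, 4
d = rank(income) − rank(savings): 2, 2, -3, 2, -3; Σd² = 30
ρ = 1 − 6Σd² / [n(n²−1)] = 1 − 6×30 / (5×24) = 1 − 180/120 ≈ -0.5000

-0.5000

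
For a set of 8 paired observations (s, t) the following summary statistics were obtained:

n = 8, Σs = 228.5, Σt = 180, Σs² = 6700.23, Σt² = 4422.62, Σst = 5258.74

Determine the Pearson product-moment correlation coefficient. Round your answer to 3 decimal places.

r = (nΣst − ΣsΣt) / √[(nΣs² − (Σs)²)(nΣt² − (Σt)²)]
Numerator: 8×5258.74 − 228.5×180 = 939.92
Denominator: √[(53601.84 − 52212.25)(35380.96 − 32400)] = √[1389.59 × 2980.96] = 2035.2671
r = 939.92 / 2035.2671 ≈ 0.462

0.462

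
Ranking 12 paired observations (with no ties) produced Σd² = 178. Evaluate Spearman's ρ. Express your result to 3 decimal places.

ρ = 1 − 6Σd² / [n(n²−1)] = 1 − 6×178 / (12×143)
  = 1 − 1068/1716 = 1 − 0.6224 ≈ 0.378

0.378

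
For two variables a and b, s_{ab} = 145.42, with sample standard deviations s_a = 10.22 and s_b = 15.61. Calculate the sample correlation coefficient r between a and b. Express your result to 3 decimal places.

0.912

r = Cov(a,b) / (s_a · s_b) = 145.42 / (10.22 × 15.61)
  = 145.42 / 159.5342 ≈ 0.912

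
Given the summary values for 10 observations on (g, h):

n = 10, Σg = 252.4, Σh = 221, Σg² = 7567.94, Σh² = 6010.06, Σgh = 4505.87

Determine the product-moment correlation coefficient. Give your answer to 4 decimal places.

r = (nΣgh − ΣgΣh) / √[(nΣg² − (Σg)²)(nΣh² − (Σh)²)]
Numerator: 10×4505.87 − 252.4×221 = -10721.7
Denominator: √[(75679.4 − 63705.76)(60100.6 − 48841)] = √[11973.64 × 11259.6] = 11611.1325
r = -10721.7 / 11611.1325 ≈ -0.9234

-0.9234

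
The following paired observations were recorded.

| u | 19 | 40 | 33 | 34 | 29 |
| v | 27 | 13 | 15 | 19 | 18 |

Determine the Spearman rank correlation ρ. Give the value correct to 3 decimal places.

-0.700

Rank u: 1, 5, 3, 4, 2
Rank v: 5, 1, 2, 4, 3
d = rank(u) − rank(v): -4, 4, 1, 0, -1; Σd² = 34
ρ = 1 − 6Σd² / [n(n²−1)] = 1 − 6×34 / (5×24) = 1 − 204/120 ≈ -0.700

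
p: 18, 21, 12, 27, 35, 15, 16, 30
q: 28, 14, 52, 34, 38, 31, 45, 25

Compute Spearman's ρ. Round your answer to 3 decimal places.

-0.381

Rank p: 4, 5, 1, 6, 8, 2, 3, 7
Rank q: 3, 1, 8, 5, 6, 4, 7, 2
d = rank(p) − rank(q): 1, 4, -7, 1, 2, -2, -4, 5; Σd² = 116
ρ = 1 − 6Σd² / [n(n²−1)] = 1 − 6×116 / (8×63) = 1 − 696/504 ≈ -0.381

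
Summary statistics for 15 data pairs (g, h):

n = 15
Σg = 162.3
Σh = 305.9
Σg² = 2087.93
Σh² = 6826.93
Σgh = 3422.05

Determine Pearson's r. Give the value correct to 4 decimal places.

r = (nΣgh − ΣgΣh) / √[(nΣg² − (Σg)²)(nΣh² − (Σh)²)]
Numerator: 15×3422.05 − 162.3×305.9 = 1683.18
Denominator: √[(31318.95 − 26341.29)(102403.95 − 93574.81)] = √[4977.66 × 8829.14] = 6629.3632
r = 1683.18 / 6629.3632 ≈ 0.2539

0.2539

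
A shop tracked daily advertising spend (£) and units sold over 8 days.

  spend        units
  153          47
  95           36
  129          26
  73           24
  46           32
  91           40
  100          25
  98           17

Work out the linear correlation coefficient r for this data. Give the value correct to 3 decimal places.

0.341

n = 8, Σx = 785, Σy = 247, Σx² = 84405, Σy² = 8295, Σxy = 24995
nΣxy − ΣxΣy = 199960 − 193895 = 6065
nΣx² − (Σx)² = 675240 − 616225 = 59015; nΣy² − (Σy)² = 66360 − 61009 = 5351
r = 6065 / √(59015 × 5351) = 6065 / 17770.4605 ≈ 0.341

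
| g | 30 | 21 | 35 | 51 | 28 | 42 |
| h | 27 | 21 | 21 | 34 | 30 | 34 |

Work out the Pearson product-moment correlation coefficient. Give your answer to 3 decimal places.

n = 6, Σg = 207, Σh = 167, Σg² = 7715, Σh² = 4823, Σgh = 5988
nΣgh − ΣgΣh = 35928 − 34569 = 1359
nΣg² − (Σg)² = 46290 − 42849 = 3441; nΣh² − (Σh)² = 28938 − 27889 = 1049
r = 1359 / √(3441 × 1049) = 1359 / 1899.8971 ≈ 0.715

0.715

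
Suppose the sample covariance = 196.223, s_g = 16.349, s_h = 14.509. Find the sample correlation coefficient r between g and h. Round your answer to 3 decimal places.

0.827

r = Cov(g,h) / (s_g · s_h) = 196.223 / (16.349 × 14.509)
  = 196.223 / 237.2076 ≈ 0.827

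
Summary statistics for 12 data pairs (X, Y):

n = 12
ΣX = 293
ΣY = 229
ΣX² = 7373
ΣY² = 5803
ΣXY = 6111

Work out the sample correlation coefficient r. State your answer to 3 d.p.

r = (nΣXY − ΣXΣY) / √[(nΣX² − (ΣX)²)(nΣY² − (ΣY)²)]
Numerator: 12×6111 − 293×229 = 6235
Denominator: √[(88476 − 85849)(69636 − 52441)] = √[2627 × 17195] = 6720.9571
r = 6235 / 6720.9571 ≈ 0.928

0.928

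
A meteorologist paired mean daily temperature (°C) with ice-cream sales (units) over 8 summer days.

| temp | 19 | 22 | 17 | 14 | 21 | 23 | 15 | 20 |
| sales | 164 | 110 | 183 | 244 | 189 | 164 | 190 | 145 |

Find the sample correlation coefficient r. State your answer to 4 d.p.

n = 8, Σx = 151, Σy = 1389, Σx² = 2925, Σy² = 251763, Σxy = 25554
nΣxy − ΣxΣy = 204432 − 209739 = -5307
nΣx² − (Σx)² = 23400 − 22801 = 599; nΣy² − (Σy)² = 2014104 − 1929321 = 84783
r = -5307 / √(599 × 84783) = -5307 / 7126.3607 ≈ -0.7447

-0.7447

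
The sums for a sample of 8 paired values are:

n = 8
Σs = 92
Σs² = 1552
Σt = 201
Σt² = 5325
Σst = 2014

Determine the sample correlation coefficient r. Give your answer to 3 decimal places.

-0.807

r = (nΣst − ΣsΣt) / √[(nΣs² − (Σs)²)(nΣt² − (Σt)²)]
Numerator: 8×2014 − 92×201 = -2380
Denominator: √[(12416 − 8464)(42600 − 40401)] = √[3952 × 2199] = 2947.9566
r = -2380 / 2947.9566 ≈ -0.807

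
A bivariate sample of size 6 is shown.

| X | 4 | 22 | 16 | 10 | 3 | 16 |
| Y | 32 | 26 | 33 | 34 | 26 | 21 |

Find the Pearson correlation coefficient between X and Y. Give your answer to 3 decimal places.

-0.278

n = 6, ΣX = 71, ΣY = 172, ΣX² = 1121, ΣY² = 5062, ΣXY = 1982
nΣXY − ΣXΣY = 11892 − 12212 = -320
nΣX² − (ΣX)² = 6726 − 5041 = 1685; nΣY² − (ΣY)² = 30372 − 29584 = 788
r = -320 / √(1685 × 788) = -320 / 1152.2934 ≈ -0.278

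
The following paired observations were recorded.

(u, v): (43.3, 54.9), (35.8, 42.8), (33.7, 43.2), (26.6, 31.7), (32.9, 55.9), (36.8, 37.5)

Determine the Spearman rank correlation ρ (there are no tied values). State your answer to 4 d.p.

Rank u: 6, 4, 3, 1, 2, 5
Rank v: 5, 3, 4, 1, 6, 2
d = rank(u) − rank(v): 1, 1, -1, 0, -4, 3; Σd² = 28
ρ = 1 − 6Σd² / [n(n²−1)] = 1 − 6×28 / (6×35) = 1 − 168/210 ≈ 0.2000

0.2000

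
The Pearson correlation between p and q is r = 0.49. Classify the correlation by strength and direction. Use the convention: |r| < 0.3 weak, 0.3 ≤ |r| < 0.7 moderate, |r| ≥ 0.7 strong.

r = 0.49 > 0 so the relationship is positive.
|r| = 0.49, which falls in the moderate range.

moderate positive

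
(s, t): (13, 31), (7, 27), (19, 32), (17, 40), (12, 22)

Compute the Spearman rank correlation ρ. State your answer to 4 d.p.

Rank s: 3, 1, 5, 4, 2
Rank t: 3, 2, 4, 5, 1
d = rank(s) − rank(t): 0, -1, 1, -1, 1; Σd² = 4
ρ = 1 − 6Σd² / [n(n²−1)] = 1 − 6×4 / (5×24) = 1 − 24/120 ≈ 0.8000

0.8000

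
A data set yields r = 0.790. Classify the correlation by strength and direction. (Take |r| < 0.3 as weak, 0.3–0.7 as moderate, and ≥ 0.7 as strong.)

strong positive

r = 0.790 > 0 so the relationship is positive.
|r| = 0.790, which falls in the strong range.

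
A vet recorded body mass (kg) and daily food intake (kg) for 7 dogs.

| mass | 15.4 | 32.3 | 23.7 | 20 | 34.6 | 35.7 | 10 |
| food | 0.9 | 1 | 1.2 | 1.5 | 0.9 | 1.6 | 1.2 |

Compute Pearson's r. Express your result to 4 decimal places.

n = 7, Σx = 171.7, Σy = 8.3, Σx² = 4813.79, Σy² = 10.31, Σxy = 204.86
nΣxy − ΣxΣy = 1434.02 − 1425.11 = 8.91
nΣx² − (Σx)² = 33696.53 − 29480.89 = 4215.64; nΣy² − (Σy)² = 72.17 − 68.89 = 3.28
r = 8.91 / √(4215.64 × 3.28) = 8.91 / 117.5895 ≈ 0.0758

0.0758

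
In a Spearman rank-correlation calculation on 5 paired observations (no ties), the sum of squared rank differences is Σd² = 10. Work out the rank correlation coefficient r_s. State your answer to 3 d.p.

ρ = 1 − 6Σd² / [n(n²−1)] = 1 − 6×10 / (5×24)
  = 1 − 60/120 = 1 − 0.5000 ≈ 0.500

0.500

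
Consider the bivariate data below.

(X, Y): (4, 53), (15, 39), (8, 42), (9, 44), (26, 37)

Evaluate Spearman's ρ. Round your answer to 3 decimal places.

-0.900

Rank X: 1, 4, 2, 3, 5
Rank Y: 5, 2, 3, 4, 1
d = rank(X) − rank(Y): -4, 2, -1, -1, 4; Σd² = 38
ρ = 1 − 6Σd² / [n(n²−1)] = 1 − 6×38 / (5×24) = 1 − 228/120 ≈ -0.900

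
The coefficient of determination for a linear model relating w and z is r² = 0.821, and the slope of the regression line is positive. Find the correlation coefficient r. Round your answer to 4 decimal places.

0.9061

|r| = √0.821 = 0.9061
The association is positive, so r = 0.9061.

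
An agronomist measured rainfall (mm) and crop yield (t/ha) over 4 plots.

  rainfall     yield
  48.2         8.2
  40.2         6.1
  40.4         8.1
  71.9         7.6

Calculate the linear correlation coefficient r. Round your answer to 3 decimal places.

0.204

n = 4, Σx = 200.7, Σy = 30, Σx² = 10741.05, Σy² = 227.82, Σxy = 1514.14
nΣxy − ΣxΣy = 6056.56 − 6021 = 35.56
nΣx² − (Σx)² = 42964.2 − 40280.49 = 2683.71; nΣy² − (Σy)² = 911.28 − 900 = 11.28
r = 35.56 / √(2683.71 × 11.28) = 35.56 / 173.9892 ≈ 0.204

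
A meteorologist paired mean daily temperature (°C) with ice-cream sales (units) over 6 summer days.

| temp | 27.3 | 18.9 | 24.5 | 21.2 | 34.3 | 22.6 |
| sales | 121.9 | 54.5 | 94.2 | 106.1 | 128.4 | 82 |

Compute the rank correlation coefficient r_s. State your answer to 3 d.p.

0.829

Rank temp: 5, 1, 4, 2, 6, 3
Rank sales: 5, 1, 3, 4, 6, 2
d = rank(temp) − rank(sales): 0, 0, 1, -2, 0, 1; Σd² = 6
ρ = 1 − 6Σd² / [n(n²−1)] = 1 − 6×6 / (6×35) = 1 − 36/210 ≈ 0.829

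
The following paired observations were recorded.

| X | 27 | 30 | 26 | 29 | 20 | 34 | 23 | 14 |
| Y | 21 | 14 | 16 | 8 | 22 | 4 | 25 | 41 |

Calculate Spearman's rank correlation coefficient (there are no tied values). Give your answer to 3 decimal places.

Rank X: 5, 7, 4, 6, 2, 8, 3, 1
Rank Y: 5, 3, 4, 2, 6, 1, 7, 8
d = rank(X) − rank(Y): 0, 4, 0, 4, -4, 7, -4, -7; Σd² = 162
ρ = 1 − 6Σd² / [n(n²−1)] = 1 − 6×162 / (8×63) = 1 − 972/504 ≈ -0.929

-0.929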